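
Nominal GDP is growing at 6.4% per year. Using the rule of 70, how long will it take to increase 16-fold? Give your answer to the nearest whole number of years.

approximately 44 years

One doubling takes 70/6.4 = 10.94 years.
16 = 2^4, so 4 doublings → 44 years.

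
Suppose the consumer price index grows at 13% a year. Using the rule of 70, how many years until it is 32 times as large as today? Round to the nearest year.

approximately 27 years

At 13% it doubles every 70/13 ≈ 5.38 years.
32× is 5 doublings, so 5 × 5.38 ≈ 27 years.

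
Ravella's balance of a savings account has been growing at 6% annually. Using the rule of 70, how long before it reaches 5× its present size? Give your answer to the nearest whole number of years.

approximately 27 years

Doubling time ≈ 70/6 = 11.67 years.
Reaching 5× takes log₂(5) ≈ 2.32 doublings.
2.32 × 11.67 ≈ 27 years.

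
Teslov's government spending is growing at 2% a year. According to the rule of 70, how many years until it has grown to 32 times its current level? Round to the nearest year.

approximately 175 years

At 2% it doubles every 70/2 ≈ 35.00 years.
32 = 2^5, so 5 doublings → 175 years.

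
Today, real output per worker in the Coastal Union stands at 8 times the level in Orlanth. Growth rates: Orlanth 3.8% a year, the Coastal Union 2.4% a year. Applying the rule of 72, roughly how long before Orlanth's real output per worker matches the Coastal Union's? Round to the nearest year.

≈ 154 years

What matters is the difference: 1.4 pp.
Rule of 72 on the gap: the ratio halves every 72/1.4 ≈ 51.43 years.
An 8 times gap closes after 3 halvings: 3 × 51.43 ≈ 154 years.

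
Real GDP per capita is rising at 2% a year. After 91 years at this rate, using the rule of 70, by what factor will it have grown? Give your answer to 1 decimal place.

roughly 6.1 times

Doubles every ≈ 35.00 years (70/2).
91 years is 2.60 doublings; 2^2.60 ≈ 6.1×.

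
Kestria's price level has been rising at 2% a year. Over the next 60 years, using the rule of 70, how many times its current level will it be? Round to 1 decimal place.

Doubles every ≈ 35.00 years (70/2).
60 years is 1.71 doublings; 2^1.71 ≈ 3.3×.

approximately 3.3 times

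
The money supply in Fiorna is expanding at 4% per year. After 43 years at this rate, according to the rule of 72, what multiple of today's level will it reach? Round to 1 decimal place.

roughly 5.2 times

Doubling time ≈ 72/4 = 18.00 years.
43 years / 18.00 ≈ 2.39 doublings → factor 2^2.39 ≈ 5.2.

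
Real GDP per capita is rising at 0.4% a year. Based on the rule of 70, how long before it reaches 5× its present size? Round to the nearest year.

At 0.4% it doubles every 70/0.4 ≈ 175.00 years.
5× is log₂ 5 ≈ 2.32 doublings, so ≈ 2.32 × 175.00 = 406 years.

roughly 406 years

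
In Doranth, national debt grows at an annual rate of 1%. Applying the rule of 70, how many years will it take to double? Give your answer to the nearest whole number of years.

70/1 ≈ 70.00, so it doubles roughly every 70 years.

≈ 70 years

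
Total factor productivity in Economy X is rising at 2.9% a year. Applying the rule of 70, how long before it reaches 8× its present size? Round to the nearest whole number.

Doubling time ≈ 70/2.9 = 24.14 years.
8 = 2^3, so 3 doublings → 72 years.

around 72 years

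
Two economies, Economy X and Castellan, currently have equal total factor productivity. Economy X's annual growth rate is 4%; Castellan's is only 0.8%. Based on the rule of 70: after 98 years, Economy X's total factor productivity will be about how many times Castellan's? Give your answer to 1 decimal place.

Rate gap = 4% − 0.8% = 3.2 points.
The ratio doubles every 70/3.2 ≈ 21.88 years.
98/21.88 ≈ 4.48 doublings → ratio ≈ 2^4.48 ≈ 22.3.

22.3 times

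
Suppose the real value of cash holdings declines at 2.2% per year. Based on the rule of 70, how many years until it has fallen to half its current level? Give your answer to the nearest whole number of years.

Halving time ≈ 70 / 2.2 = 31.82 → 32 years.

32 years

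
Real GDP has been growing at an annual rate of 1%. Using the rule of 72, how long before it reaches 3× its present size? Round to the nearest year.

One doubling takes 72/1 = 72.00 years.
3× is log₂ 3 ≈ 1.58 doublings, so ≈ 1.58 × 72.00 = 114 years.

around 114 years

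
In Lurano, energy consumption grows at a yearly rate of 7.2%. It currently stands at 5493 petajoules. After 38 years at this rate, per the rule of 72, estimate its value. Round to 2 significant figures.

It doubles every 72/7.2 ≈ 10.00 years, so 38 years is 3.80 doublings.
2^3.80 ≈ 13.93; 5493 × 13.93 ≈ 77000 petajoules.

around 77000 petajoules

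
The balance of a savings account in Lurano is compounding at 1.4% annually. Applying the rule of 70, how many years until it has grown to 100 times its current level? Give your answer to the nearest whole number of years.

roughly 332 years

At 1.4% it doubles every 70/1.4 ≈ 50.00 years.
Reaching 100× takes log₂(100) ≈ 6.64 doublings.
6.64 × 50.00 ≈ 332 years.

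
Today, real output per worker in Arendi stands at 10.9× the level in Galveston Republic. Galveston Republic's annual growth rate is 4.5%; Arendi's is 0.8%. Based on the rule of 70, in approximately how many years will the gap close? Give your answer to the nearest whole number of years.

around 65 years

The growth-rate gap is 4.5% − 0.8% = 3.7 percentage points.
So the ratio between them halves every 70/3.7 ≈ 18.92 years.
A 10.9× gap takes log₂(10.9) ≈ 3.45 halvings to close: 3.45 × 18.92 ≈ 65 years.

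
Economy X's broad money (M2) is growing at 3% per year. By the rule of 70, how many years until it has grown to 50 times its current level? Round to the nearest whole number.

around 132 years

Doubling time ≈ 70/3 = 23.33 years.
50× is log₂ 50 ≈ 5.64 doublings, so ≈ 5.64 × 23.33 = 132 years.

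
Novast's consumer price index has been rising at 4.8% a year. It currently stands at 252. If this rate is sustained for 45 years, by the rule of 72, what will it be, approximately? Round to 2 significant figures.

approximately 2000

Doubling time ≈ 72/4.8 = 15.00 years.
45 years is 45/15.00 ≈ 3.00 doublings, a factor of 2^3.00 ≈ 8.00.
252 × 8.00 ≈ 2000.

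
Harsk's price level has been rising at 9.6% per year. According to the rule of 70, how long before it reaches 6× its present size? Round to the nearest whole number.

around 19 years

At 9.6% it doubles every 70/9.6 ≈ 7.29 years.
6× is log₂ 6 ≈ 2.58 doublings, so ≈ 2.58 × 7.29 = 19 years.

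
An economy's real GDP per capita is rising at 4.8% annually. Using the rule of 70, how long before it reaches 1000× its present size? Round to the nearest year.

One doubling takes 70/4.8 = 14.58 years.
Reaching 1000× takes log₂(1000) ≈ 9.97 doublings.
9.97 × 14.58 ≈ 145 years.

roughly 145 years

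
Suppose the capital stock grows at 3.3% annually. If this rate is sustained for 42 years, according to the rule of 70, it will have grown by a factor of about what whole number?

roughly 4 times

Doubling time ≈ 70/3.3 = 21.21 years.
42/21.21 ≈ 2 doublings, so about 2^2 = 4×.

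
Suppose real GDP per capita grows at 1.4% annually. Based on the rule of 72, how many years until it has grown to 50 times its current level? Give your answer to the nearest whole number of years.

≈ 290 years

One doubling takes 72/1.4 = 51.43 years.
Reaching 50× takes log₂(50) ≈ 5.64 doublings.
5.64 × 51.43 ≈ 290 years.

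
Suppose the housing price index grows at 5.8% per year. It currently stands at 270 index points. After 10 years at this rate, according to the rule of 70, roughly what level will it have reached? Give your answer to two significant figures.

around 480 index points

Doubling time ≈ 70/5.8 = 12.07 years.
10 years is 10/12.07 ≈ 0.83 doublings, a factor of 2^0.83 ≈ 1.78.
270 × 1.78 ≈ 480 index points.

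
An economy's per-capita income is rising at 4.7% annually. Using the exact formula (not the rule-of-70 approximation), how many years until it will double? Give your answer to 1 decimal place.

t = ln(2) / ln(1 + 0.047) = 0.6931 / 0.045929 ≈ 15.09.

15.1 years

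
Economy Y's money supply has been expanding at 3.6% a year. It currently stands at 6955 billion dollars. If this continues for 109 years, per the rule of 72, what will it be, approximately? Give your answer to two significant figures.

It doubles every 72/3.6 ≈ 20.00 years, so 109 years is 5.45 doublings.
2^5.45 ≈ 43.71; 6955 × 43.71 ≈ 300000 billion dollars.

300000 billion dollars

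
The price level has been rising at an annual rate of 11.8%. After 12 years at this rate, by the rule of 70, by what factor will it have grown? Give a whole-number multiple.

70/11.8 ≈ 5.93 years per doubling.
12 years fits 2 doublings: 2^2 = 4.

≈ 4 times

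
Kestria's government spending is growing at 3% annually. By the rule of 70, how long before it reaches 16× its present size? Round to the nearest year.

At 3% it doubles every 70/3 ≈ 23.33 years.
16× is 4 doublings, so 4 × 23.33 ≈ 93 years.

≈ 93 years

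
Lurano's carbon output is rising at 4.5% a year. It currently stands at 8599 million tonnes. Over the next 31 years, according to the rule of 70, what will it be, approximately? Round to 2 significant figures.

approximately 34000 million tonnes

It doubles every 70/4.5 ≈ 15.56 years, so 31 years is 1.99 doublings.
2^1.99 ≈ 3.97; 8599 × 3.97 ≈ 34000 million tonnes.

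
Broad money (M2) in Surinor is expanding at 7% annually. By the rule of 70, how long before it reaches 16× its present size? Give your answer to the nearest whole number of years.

One doubling takes 70/7 = 10.00 years.
Getting to 16× needs 4 doublings: 4 × 10.00 ≈ 40 years.

about 40 years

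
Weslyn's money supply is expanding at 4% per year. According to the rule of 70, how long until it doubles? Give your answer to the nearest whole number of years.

At 4%, doubling takes about 70/4 = 17.50 years.

≈ 18 years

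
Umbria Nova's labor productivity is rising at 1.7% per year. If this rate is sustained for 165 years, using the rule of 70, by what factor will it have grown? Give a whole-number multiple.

16 times

Doubling time ≈ 70/1.7 = 41.18 years.
165/41.18 ≈ 4 doublings, so about 2^4 = 16×.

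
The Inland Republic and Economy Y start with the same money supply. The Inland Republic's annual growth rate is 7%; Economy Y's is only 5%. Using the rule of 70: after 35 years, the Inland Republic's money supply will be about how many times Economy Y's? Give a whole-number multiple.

Rate gap = 7% − 5% = 2 points.
The ratio doubles every 70/2 ≈ 35.00 years.
35/35.00 ≈ 1.00 doublings → ratio ≈ 2^1.00 ≈ 2.

around 2 times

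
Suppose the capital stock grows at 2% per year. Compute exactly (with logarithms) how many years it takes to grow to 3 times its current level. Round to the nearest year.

55 years

t = ln(3) / ln(1 + 0.02) = 1.0986 / 0.019803 ≈ 55.48.
≈ 55 years.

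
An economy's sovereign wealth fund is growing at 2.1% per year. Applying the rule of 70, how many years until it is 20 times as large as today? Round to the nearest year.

about 144 years

Doubling time ≈ 70/2.1 = 33.33 years.
Reaching 20× takes log₂(20) ≈ 4.32 doublings.
4.32 × 33.33 ≈ 144 years.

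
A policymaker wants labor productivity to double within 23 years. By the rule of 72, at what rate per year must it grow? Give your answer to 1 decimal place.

≈ 3.1%

72 / 23 ≈ 3.13, so about 3.1% per year.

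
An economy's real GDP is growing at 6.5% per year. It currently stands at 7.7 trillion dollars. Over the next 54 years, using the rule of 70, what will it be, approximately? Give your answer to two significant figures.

It doubles every 70/6.5 ≈ 10.77 years, so 54 years is 5.01 doublings.
2^5.01 ≈ 32.22; 7.7 × 32.22 ≈ 250 trillion dollars.

250 trillion dollars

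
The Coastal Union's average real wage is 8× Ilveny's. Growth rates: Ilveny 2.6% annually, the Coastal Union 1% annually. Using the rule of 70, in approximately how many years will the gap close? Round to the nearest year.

131 years

Ilveny gains on the Coastal Union at 2.6% − 1% = 1.6 points a year.
At that relative rate the gap halves every 70/1.6 ≈ 43.75 years.
An 8× gap closes after 3 halvings: 3 × 43.75 ≈ 131 years.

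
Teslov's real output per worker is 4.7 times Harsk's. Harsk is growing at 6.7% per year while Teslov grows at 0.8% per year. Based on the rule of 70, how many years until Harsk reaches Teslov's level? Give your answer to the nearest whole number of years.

26 years

The growth-rate gap is 6.7% − 0.8% = 5.9 percentage points.
So the ratio between them halves every 70/5.9 ≈ 11.86 years.
A 4.7 times gap takes log₂(4.7) ≈ 2.23 halvings to close: 2.23 × 11.86 ≈ 26 years.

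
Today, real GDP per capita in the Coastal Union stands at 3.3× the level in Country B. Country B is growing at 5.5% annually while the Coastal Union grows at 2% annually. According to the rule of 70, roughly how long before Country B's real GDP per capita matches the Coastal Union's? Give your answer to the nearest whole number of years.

Country B gains on the Coastal Union at 5.5% − 2% = 3.5 points a year.
At that relative rate the gap halves every 70/3.5 ≈ 20.00 years.
A 3.3× gap takes log₂(3.3) ≈ 1.72 halvings to close: 1.72 × 20.00 ≈ 34 years.

≈ 34 years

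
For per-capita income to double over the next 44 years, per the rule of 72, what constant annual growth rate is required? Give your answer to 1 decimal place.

72 / 44 ≈ 1.64, so about 1.6% annually.

around 1.6%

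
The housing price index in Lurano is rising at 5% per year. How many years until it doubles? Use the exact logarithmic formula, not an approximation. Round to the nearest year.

14 years

t = ln(2) / ln(1 + 0.05) = 0.6931 / 0.048790 ≈ 14.21.
≈ 14 years.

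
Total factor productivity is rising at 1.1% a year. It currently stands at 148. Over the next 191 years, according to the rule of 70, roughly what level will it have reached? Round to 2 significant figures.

roughly 1200

Doubling time ≈ 70/1.1 = 63.64 years.
191 years is 191/63.64 ≈ 3.00 doublings, a factor of 2^3.00 ≈ 8.00.
148 × 8.00 ≈ 1200.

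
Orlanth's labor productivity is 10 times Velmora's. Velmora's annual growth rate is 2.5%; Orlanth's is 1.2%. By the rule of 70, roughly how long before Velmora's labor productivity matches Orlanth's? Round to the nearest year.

179 years

What matters is the difference: 1.3 pp.
Rule of 70 on the gap: the ratio halves every 70/1.3 ≈ 53.85 years.
A 10 times gap takes log₂(10) ≈ 3.32 halvings to close: 3.32 × 53.85 ≈ 179 years.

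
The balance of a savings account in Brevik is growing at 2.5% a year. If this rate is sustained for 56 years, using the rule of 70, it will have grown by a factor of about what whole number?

At 2.5% one doubling takes ≈ 28.00 years; 56 years is 2 of them, so ×4.

roughly 4 times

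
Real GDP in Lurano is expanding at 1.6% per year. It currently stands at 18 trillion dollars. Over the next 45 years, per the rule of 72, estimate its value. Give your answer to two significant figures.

≈ 36 trillion dollars

Doubling time ≈ 72/1.6 = 45.00 years.
45 years is 45/45.00 ≈ 1.00 doublings, a factor of 2^1.00 ≈ 2.00.
18 × 2.00 ≈ 36 trillion dollars.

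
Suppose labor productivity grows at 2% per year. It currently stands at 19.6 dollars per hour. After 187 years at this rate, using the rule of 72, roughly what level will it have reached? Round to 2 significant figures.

720 dollars per hour

It doubles every 72/2 ≈ 36.00 years, so 187 years is 5.19 doublings.
2^5.19 ≈ 36.50; 19.6 × 36.50 ≈ 720 dollars per hour.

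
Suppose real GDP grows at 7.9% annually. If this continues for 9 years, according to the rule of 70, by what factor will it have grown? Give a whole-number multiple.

about 2 times

70/7.9 ≈ 8.86 years per doubling.
9 years fits 1 doubling: 2^1 = 2.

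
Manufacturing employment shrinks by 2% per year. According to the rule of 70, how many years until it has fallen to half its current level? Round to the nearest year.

Falling at 2%, it halves about every 70/2 = 35.00 years.

roughly 35 years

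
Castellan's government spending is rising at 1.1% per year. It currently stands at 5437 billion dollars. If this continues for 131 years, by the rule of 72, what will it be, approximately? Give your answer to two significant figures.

approximately 22000 billion dollars

Doubling time ≈ 72/1.1 = 65.45 years.
131 years is 131/65.45 ≈ 2.00 doublings, a factor of 2^2.00 ≈ 4.00.
5437 × 4.00 ≈ 22000 billion dollars.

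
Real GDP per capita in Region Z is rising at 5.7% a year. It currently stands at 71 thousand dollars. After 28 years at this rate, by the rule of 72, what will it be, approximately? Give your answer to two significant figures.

It doubles every 72/5.7 ≈ 12.63 years, so 28 years is 2.22 doublings.
2^2.22 ≈ 4.66; 71 × 4.66 ≈ 330 thousand dollars.

roughly 330 thousand dollars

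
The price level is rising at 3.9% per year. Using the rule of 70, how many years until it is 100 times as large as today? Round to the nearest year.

Doubling time ≈ 70/3.9 = 17.95 years.
100× is log₂ 100 ≈ 6.64 doublings, so ≈ 6.64 × 17.95 = 119 years.

119 years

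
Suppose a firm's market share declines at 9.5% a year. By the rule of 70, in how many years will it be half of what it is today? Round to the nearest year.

Halving time ≈ 70 / 9.5 = 7.37 → 7 years.

7 years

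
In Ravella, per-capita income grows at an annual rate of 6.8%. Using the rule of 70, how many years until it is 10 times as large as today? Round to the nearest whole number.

At 6.8% it doubles every 70/6.8 ≈ 10.29 years.
Reaching 10× takes log₂(10) ≈ 3.32 doublings.
3.32 × 10.29 ≈ 34 years.

around 34 years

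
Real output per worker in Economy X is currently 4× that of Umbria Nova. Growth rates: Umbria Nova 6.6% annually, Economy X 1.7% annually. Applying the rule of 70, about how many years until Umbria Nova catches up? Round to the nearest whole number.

What matters is the difference: 4.9 pp.
Rule of 70 on the gap: the ratio halves every 70/4.9 ≈ 14.29 years.
A 4× gap closes after 2 halvings: 2 × 14.29 ≈ 29 years.

about 29 years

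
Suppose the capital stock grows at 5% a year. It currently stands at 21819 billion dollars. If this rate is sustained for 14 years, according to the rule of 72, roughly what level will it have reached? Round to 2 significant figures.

It doubles every 72/5 ≈ 14.40 years, so 14 years is 0.97 doublings.
2^0.97 ≈ 1.96; 21819 × 1.96 ≈ 43000 billion dollars.

about 43000 billion dollars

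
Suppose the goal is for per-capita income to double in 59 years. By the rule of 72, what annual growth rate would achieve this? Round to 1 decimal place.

approximately 1.2% annually

72 / 59 ≈ 1.22, so about 1.2% annually.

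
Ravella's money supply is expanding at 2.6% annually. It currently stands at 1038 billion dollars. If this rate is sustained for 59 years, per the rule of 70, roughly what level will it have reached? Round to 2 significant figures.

about 4700 billion dollars

Doubling time ≈ 70/2.6 = 26.92 years.
59 years is 59/26.92 ≈ 2.19 doublings, a factor of 2^2.19 ≈ 4.56.
1038 × 4.56 ≈ 4700 billion dollars.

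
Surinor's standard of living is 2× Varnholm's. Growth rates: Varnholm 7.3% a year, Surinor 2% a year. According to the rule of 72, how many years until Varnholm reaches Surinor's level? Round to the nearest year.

Varnholm gains on Surinor at 7.3% − 2% = 5.3 points a year.
At that relative rate the gap halves every 72/5.3 ≈ 13.58 years.
A 2× gap closes after 1 halving: 1 × 13.58 ≈ 14 years.

about 14 years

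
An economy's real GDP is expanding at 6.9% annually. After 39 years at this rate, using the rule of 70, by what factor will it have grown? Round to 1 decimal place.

about 14.4 times

Doubling time ≈ 70/6.9 = 10.14 years.
39 years / 10.14 ≈ 3.85 doublings → factor 2^3.85 ≈ 14.4.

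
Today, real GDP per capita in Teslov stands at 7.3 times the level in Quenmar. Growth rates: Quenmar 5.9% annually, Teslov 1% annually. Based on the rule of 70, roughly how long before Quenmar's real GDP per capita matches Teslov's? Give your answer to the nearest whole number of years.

approximately 41 years

Quenmar gains on Teslov at 5.9% − 1% = 4.9 points a year.
At that relative rate the gap halves every 70/4.9 ≈ 14.29 years.
A 7.3 times gap takes log₂(7.3) ≈ 2.87 halvings to close: 2.87 × 14.29 ≈ 41 years.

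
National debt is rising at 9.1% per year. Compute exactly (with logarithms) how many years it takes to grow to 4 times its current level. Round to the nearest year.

16 years

t = ln(4) / ln(1 + 0.091) = 1.3863 / 0.087095 ≈ 15.92.
≈ 16 years.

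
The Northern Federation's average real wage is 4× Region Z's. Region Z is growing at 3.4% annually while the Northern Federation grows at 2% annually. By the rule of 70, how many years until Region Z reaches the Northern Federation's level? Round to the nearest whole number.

around 100 years

Region Z gains on the Northern Federation at 3.4% − 2% = 1.4 points a year.
At that relative rate the gap halves every 70/1.4 ≈ 50.00 years.
A 4× gap closes after 2 halvings: 2 × 50.00 ≈ 100 years.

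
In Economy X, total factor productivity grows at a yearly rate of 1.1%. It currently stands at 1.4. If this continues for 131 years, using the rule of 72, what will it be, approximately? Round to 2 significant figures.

around 5.6

It doubles every 72/1.1 ≈ 65.45 years, so 131 years is 2.00 doublings.
2^2.00 ≈ 4.00; 1.4 × 4.00 ≈ 5.6.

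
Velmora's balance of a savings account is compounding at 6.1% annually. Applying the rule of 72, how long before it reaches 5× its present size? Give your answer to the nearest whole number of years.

≈ 27 years

Doubling time ≈ 72/6.1 = 11.80 years.
5× is log₂ 5 ≈ 2.32 doublings, so ≈ 2.32 × 11.80 = 27 years.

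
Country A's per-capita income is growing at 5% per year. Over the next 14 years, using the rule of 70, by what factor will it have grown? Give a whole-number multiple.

≈ 2 times

Doubling time ≈ 70/5 = 14.00 years.
14/14.00 ≈ 1 doubling, so about 2^1 = 2×.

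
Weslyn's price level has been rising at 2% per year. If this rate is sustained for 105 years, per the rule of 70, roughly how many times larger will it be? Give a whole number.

70/2 ≈ 35.00 years per doubling.
105 years fits 3 doublings: 2^3 = 8.

approximately 8 times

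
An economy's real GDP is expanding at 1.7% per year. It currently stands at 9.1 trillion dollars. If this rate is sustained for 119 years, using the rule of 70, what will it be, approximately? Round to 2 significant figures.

It doubles every 70/1.7 ≈ 41.18 years, so 119 years is 2.89 doublings.
2^2.89 ≈ 7.41; 9.1 × 7.41 ≈ 67 trillion dollars.

about 67 trillion dollars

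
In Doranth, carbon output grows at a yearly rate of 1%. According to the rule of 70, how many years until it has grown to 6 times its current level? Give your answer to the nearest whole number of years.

Doubling time ≈ 70/1 = 70.00 years.
6× is log₂ 6 ≈ 2.58 doublings, so ≈ 2.58 × 70.00 = 181 years.

181 years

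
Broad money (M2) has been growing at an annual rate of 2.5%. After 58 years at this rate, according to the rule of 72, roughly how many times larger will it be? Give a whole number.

At 2.5% one doubling takes ≈ 28.80 years; 58 years is 2 of them, so ×4.

roughly 4 times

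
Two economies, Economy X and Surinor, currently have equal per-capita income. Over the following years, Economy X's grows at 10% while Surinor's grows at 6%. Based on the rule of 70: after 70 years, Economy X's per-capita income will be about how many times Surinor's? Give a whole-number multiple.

16 times

Economy X pulls ahead at 4 pp per year, so the ratio doubles every 70/4 ≈ 17.50 years.
In 70 years that's 4.00 doublings: 2^4.00 ≈ 16.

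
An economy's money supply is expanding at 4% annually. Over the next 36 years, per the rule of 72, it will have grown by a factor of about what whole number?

At 4% one doubling takes ≈ 18.00 years; 36 years is 2 of them, so ×4.

around 4 times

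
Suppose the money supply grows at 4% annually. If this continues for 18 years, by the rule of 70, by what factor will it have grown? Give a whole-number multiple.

At 4% one doubling takes ≈ 17.50 years; 18 years is 1 of them, so ×2.

about 2 times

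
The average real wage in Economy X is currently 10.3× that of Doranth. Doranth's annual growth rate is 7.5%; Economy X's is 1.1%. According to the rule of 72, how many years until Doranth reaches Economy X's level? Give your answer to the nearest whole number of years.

Doranth gains on Economy X at 7.5% − 1.1% = 6.4 points a year.
At that relative rate the gap halves every 72/6.4 ≈ 11.25 years.
A 10.3× gap takes log₂(10.3) ≈ 3.36 halvings to close: 3.36 × 11.25 ≈ 38 years.

≈ 38 years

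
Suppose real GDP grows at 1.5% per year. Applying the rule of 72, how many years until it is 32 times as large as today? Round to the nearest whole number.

Doubling time ≈ 72/1.5 = 48.00 years.
32 = 2^5, so 5 doublings → 240 years.

roughly 240 years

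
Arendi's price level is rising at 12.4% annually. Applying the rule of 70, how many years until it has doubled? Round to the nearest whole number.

around 6 years

At 12.4%, doubling takes about 70/12.4 = 5.65 years.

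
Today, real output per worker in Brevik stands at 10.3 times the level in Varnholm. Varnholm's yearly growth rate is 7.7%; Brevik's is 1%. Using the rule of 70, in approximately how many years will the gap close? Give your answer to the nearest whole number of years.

Varnholm gains on Brevik at 7.7% − 1% = 6.7 points a year.
At that relative rate the gap halves every 70/6.7 ≈ 10.45 years.
A 10.3 times gap takes log₂(10.3) ≈ 3.36 halvings to close: 3.36 × 10.45 ≈ 35 years.

about 35 years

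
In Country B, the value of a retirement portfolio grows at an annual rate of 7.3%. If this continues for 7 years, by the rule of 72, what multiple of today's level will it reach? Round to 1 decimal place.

around 1.6 times

Doubling time ≈ 72/7.3 = 9.86 years.
7 years / 9.86 ≈ 0.71 doublings → factor 2^0.71 ≈ 1.6.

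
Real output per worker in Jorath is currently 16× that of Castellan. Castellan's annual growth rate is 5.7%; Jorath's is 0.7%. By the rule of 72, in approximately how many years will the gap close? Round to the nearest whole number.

58 years

What matters is the difference: 5 pp.
Rule of 72 on the gap: the ratio halves every 72/5 ≈ 14.40 years.
A 16× gap closes after 4 halvings: 4 × 14.40 ≈ 58 years.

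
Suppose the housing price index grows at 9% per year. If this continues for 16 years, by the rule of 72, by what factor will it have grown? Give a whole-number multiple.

around 4 times

At 9% one doubling takes ≈ 8.00 years; 16 years is 2 of them, so ×4.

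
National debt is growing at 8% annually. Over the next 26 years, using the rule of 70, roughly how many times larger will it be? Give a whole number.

≈ 8 times

Doubling time ≈ 70/8 = 8.75 years.
26/8.75 ≈ 3 doublings, so about 2^3 = 8×.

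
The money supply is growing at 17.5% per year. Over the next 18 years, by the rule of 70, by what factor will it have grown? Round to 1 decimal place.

Doubles every ≈ 4.00 years (70/17.5).
18 years is 4.50 doublings; 2^4.50 ≈ 22.6×.

around 22.6 times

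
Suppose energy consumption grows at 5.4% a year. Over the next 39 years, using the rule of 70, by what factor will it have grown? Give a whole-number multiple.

Doubling time ≈ 70/5.4 = 12.96 years.
39/12.96 ≈ 3 doublings, so about 2^3 = 8×.

≈ 8 times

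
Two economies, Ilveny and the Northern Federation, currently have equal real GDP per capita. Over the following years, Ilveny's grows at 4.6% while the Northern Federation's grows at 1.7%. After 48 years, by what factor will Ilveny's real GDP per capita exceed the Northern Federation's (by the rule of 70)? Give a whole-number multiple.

≈ 4 times

Rate gap = 4.6% − 1.7% = 2.9 points.
The ratio doubles every 70/2.9 ≈ 24.14 years.
48/24.14 ≈ 1.99 doublings → ratio ≈ 2^1.99 ≈ 4.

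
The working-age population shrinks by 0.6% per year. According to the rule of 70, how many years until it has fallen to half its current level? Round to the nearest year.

around 117 years

Falling at 0.6%, it halves about every 70/0.6 = 116.67 years.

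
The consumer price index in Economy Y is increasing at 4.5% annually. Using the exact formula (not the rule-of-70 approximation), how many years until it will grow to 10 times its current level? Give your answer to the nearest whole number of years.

52 years

t = ln(10) / ln(1 + 0.045) = 2.3026 / 0.044017 ≈ 52.31.
≈ 52 years.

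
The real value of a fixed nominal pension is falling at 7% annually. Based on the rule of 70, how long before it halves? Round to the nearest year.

Falling at 7%, it halves about every 70/7 = 10.00 years.

10 years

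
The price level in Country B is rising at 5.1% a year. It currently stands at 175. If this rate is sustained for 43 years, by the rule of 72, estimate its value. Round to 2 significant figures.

around 1400

It doubles every 72/5.1 ≈ 14.12 years, so 43 years is 3.05 doublings.
2^3.05 ≈ 8.28; 175 × 8.28 ≈ 1400.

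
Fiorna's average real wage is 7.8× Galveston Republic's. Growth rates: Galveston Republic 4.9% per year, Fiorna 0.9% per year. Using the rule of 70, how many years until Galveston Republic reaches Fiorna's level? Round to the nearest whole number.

The growth-rate gap is 4.9% − 0.9% = 4 percentage points.
So the ratio between them halves every 70/4 ≈ 17.50 years.
A 7.8× gap takes log₂(7.8) ≈ 2.96 halvings to close: 2.96 × 17.50 ≈ 52 years.

52 years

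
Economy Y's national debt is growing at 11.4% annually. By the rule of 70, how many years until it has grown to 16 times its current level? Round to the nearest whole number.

≈ 25 years

At 11.4% it doubles every 70/11.4 ≈ 6.14 years.
16× is 4 doublings, so 4 × 6.14 ≈ 25 years.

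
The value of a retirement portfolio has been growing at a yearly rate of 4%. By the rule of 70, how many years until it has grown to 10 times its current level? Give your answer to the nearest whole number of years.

58 years

Doubling time ≈ 70/4 = 17.50 years.
Reaching 10× takes log₂(10) ≈ 3.32 doublings.
3.32 × 17.50 ≈ 58 years.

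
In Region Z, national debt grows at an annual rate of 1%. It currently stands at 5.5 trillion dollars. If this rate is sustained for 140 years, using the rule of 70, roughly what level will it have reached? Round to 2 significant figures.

around 22 trillion dollars

It doubles every 70/1 ≈ 70.00 years, so 140 years is 2.00 doublings.
2^2.00 ≈ 4.00; 5.5 × 4.00 ≈ 22 trillion dollars.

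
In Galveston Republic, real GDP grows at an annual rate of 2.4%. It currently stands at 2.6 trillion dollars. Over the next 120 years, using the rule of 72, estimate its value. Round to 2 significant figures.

Doubling time ≈ 72/2.4 = 30.00 years.
120 years is 120/30.00 ≈ 4.00 doublings, a factor of 2^4.00 ≈ 16.00.
2.6 × 16.00 ≈ 42 trillion dollars.

around 42 trillion dollars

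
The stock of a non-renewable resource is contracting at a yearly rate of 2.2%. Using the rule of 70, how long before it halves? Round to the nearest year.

The rule works in reverse for decay: 70/2.2 ≈ 31.82 years to halve.

≈ 32 years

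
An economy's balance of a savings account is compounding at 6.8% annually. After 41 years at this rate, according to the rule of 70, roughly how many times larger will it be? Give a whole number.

At 6.8% one doubling takes ≈ 10.29 years; 41 years is 4 of them, so ×16.

16 times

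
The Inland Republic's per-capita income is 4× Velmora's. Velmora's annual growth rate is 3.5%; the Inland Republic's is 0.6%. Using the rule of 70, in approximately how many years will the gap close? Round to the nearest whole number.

What matters is the difference: 2.9 pp.
Rule of 70 on the gap: the ratio halves every 70/2.9 ≈ 24.14 years.
A 4× gap closes after 2 halvings: 2 × 24.14 ≈ 48 years.

≈ 48 years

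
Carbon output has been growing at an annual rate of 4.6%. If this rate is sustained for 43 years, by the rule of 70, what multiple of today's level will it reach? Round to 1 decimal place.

Doubles every ≈ 15.22 years (70/4.6).
43 years is 2.83 doublings; 2^2.83 ≈ 7.1×.

approximately 7.1 times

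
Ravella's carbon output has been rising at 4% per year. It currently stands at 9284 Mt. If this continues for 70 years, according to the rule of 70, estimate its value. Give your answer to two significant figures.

150000 Mt

Doubling time ≈ 70/4 = 17.50 years.
70 years is 70/17.50 ≈ 4.00 doublings, a factor of 2^4.00 ≈ 16.00.
9284 × 16.00 ≈ 150000 Mt.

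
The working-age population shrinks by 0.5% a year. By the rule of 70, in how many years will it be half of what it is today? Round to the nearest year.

approximately 140 years

Falling at 0.5%, it halves about every 70/0.5 = 140.00 years.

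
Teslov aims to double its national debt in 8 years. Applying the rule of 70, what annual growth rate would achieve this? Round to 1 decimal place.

roughly 8.8%

70 / 8 ≈ 8.75, so about 8.8% a year.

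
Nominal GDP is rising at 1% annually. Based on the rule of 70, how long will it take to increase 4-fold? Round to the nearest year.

Doubling time ≈ 70/1 = 70.00 years.
4× is 2 doublings, so 2 × 70.00 ≈ 140 years.

≈ 140 years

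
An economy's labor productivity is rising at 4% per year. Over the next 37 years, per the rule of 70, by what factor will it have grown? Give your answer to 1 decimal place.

Doubling time ≈ 70/4 = 17.50 years.
37 years / 17.50 ≈ 2.11 doublings → factor 2^2.11 ≈ 4.3.

about 4.3 times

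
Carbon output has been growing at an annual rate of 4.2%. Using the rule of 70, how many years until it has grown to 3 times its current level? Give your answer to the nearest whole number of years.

26 years

One doubling takes 70/4.2 = 16.67 years.
Reaching 3× takes log₂(3) ≈ 1.58 doublings.
1.58 × 16.67 ≈ 26 years.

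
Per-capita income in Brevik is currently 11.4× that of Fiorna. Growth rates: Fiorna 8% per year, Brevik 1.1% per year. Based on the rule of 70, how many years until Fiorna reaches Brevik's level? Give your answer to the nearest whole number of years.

What matters is the difference: 6.9 pp.
Rule of 70 on the gap: the ratio halves every 70/6.9 ≈ 10.14 years.
An 11.4× gap takes log₂(11.4) ≈ 3.51 halvings to close: 3.51 × 10.14 ≈ 36 years.

approximately 36 years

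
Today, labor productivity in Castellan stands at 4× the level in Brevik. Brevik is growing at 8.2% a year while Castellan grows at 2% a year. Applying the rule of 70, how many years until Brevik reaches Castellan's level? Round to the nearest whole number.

approximately 23 years

What matters is the difference: 6.2 pp.
Rule of 70 on the gap: the ratio halves every 70/6.2 ≈ 11.29 years.
A 4× gap closes after 2 halvings: 2 × 11.29 ≈ 23 years.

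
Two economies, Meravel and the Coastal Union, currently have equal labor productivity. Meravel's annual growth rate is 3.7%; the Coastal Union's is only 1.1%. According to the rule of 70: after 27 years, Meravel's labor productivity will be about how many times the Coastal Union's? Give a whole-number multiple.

roughly 2 times

Meravel pulls ahead at 2.6 pp per year, so the ratio doubles every 70/2.6 ≈ 26.92 years.
In 27 years that's 1.00 doublings: 2^1.00 ≈ 2.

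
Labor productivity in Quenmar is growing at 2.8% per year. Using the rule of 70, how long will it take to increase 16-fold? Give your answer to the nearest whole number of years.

around 100 years

One doubling takes 70/2.8 = 25.00 years.
16 = 2^4, so 4 doublings → 100 years.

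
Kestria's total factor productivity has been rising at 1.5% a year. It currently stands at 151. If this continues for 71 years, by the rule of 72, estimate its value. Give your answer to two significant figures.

It doubles every 72/1.5 ≈ 48.00 years, so 71 years is 1.48 doublings.
2^1.48 ≈ 2.79; 151 × 2.79 ≈ 420.

roughly 420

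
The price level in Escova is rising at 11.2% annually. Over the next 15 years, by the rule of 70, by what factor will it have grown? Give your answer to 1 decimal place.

Doubling time ≈ 70/11.2 = 6.25 years.
15 years / 6.25 ≈ 2.40 doublings → factor 2^2.40 ≈ 5.3.

about 5.3 times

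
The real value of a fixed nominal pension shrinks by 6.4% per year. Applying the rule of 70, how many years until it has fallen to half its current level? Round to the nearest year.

Halving time ≈ 70 / 6.4 = 10.94 → 11 years.

roughly 11 years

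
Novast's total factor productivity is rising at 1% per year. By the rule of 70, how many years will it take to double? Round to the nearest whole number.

At 1%, doubling takes about 70/1 = 70.00 years.

approximately 70 years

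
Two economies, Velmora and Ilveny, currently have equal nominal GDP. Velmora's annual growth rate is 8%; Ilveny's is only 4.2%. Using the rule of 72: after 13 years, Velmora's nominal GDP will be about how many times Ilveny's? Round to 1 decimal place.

about 1.6 times

Velmora pulls ahead at 3.8 pp per year, so the ratio doubles every 72/3.8 ≈ 18.95 years.
In 13 years that's 0.69 doublings: 2^0.69 ≈ 1.6.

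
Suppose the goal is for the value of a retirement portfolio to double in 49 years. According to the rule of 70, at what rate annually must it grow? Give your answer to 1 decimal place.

70 / 49 ≈ 1.43, so about 1.4% annually.

≈ 1.4%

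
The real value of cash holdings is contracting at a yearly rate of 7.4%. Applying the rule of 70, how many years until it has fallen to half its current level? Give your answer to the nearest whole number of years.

about 9 years

The rule works in reverse for decay: 70/7.4 ≈ 9.46 years to halve.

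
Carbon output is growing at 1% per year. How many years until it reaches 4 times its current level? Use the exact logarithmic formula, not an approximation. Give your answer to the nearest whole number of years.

t = ln(4) / ln(1 + 0.01) = 1.3863 / 0.009950 ≈ 139.33.
≈ 139 years.

139 years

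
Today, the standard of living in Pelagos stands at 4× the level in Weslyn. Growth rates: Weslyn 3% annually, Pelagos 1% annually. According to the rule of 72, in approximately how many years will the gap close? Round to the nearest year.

≈ 72 years

The growth-rate gap is 3% − 1% = 2 percentage points.
So the ratio between them halves every 72/2 ≈ 36.00 years.
A 4× gap closes after 2 halvings: 2 × 36.00 ≈ 72 years.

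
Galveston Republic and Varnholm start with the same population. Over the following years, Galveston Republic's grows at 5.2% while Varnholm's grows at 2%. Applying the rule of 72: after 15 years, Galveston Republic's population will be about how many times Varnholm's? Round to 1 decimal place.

Rate gap = 5.2% − 2% = 3.2 points.
The ratio doubles every 72/3.2 ≈ 22.50 years.
15/22.50 ≈ 0.67 doublings → ratio ≈ 2^0.67 ≈ 1.6.

about 1.6 times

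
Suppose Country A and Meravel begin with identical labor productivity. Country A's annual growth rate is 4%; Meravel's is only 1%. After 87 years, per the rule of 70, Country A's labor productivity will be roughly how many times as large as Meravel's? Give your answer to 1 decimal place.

Rate gap = 4% − 1% = 3 points.
The ratio doubles every 70/3 ≈ 23.33 years.
87/23.33 ≈ 3.73 doublings → ratio ≈ 2^3.73 ≈ 13.3.

around 13.3 times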